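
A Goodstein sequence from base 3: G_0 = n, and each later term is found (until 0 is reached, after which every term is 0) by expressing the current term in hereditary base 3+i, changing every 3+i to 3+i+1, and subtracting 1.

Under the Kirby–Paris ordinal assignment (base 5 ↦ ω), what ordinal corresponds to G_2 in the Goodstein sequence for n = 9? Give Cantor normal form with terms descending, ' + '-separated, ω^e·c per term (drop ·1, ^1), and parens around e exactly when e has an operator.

9 —HB3→ 3^2 —bump→ 4^2 = 16 —(−1)→ 15
15 —HB4→ 3·4 + 3 —bump→ 3·5 + 3 = 18 —(−1)→ 17
17 —HB5→ 3·5 + 2 —bump→ 3·6 + 2 = 20 —(−1)→ 19

ω·3 + 2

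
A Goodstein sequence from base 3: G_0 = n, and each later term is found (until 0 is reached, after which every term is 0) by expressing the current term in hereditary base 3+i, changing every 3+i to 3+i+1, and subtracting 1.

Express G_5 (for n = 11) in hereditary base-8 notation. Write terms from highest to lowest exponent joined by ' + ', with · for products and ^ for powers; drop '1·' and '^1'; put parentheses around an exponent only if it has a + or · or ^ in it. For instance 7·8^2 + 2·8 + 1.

5·8 + 3

base 3: 11 = 3^2 + 2; at 4: 4^2 + 2 = 18; next = 17
base 4: 17 = 4^2 + 1; at 5: 5^2 + 1 = 26; next = 25
base 5: 25 = 5^2; at 6: 6^2 = 36; next = 35
base 6: 35 = 5·6 + 5; at 7: 5·7 + 5 = 40; next = 39
base 7: 39 = 5·7 + 4; at 8: 5·8 + 4 = 44; next = 43
base 8: 43 = 5·8 + 3; at 9: 5·9 + 3 = 48; next = 47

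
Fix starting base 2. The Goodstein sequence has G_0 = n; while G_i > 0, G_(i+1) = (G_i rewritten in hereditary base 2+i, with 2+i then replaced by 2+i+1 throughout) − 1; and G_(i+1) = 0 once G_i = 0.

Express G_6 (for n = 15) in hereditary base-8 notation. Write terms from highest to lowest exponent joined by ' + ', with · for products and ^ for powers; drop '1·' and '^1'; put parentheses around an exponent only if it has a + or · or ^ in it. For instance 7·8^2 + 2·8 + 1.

8^(8 + 1) + 7·8^7 + 7·8^6 + 7·8^5 + 7·8^4 + 7·8^3 + 7·8^2 + 7·8 + 7

step 0: 15 = 2^(2 + 1) + 2^2 + 2 + 1; sub 3 for 2: 3^(3 + 1) + 3^3 + 3 + 1; = 112; G_1 = 112−1 = 111
step 1: 111 = 3^(3 + 1) + 3^3 + 3; sub 4 for 3: 4^(4 + 1) + 4^4 + 4; = 1284; G_2 = 1284−1 = 1283
step 2: 1283 = 4^(4 + 1) + 4^4 + 3; sub 5 for 4: 5^(5 + 1) + 5^5 + 3; = 18753; G_3 = 18753−1 = 18752
step 3: 18752 = 5^(5 + 1) + 5^5 + 2; sub 6 for 5: 6^(6 + 1) + 6^6 + 2; = 326594; G_4 = 326594−1 = 326593
step 4: 326593 = 6^(6 + 1) + 6^6 + 1; sub 7 for 6: 7^(7 + 1) + 7^7 + 1; = 6588345; G_5 = 6588345−1 = 6588344
step 5: 6588344 = 7^(7 + 1) + 7^7; sub 8 for 7: 8^(8 + 1) + 8^8; = 150994944; G_6 = 150994944−1 = 150994943
step 6: 150994943 = 8^(8 + 1) + 7·8^7 + 7·8^6 + 7·8^5 + 7·8^4 + 7·8^3 + 7·8^2 + 7·8 + 7; sub 9 for 8: 9^(9 + 1) + 7·9^7 + 7·9^6 + 7·9^5 + 7·9^4 + 7·9^3 + 7·9^2 + 7·9 + 7; = 3524450281; G_7 = 3524450281−1 = 3524450280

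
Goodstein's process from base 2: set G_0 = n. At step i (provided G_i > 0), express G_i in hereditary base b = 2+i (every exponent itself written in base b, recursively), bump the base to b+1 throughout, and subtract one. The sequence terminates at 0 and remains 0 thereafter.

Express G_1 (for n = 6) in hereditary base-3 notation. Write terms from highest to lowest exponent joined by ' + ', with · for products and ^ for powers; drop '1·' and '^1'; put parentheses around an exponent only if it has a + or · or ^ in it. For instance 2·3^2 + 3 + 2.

i=0: 6 = 2^2 + 2 (b=2); 2→3: 3^3 + 3 = 30; 30−1 = 29
i=1: 29 = 3^3 + 2 (b=3); 3→4: 4^4 + 2 = 258; 258−1 = 257

3^3 + 2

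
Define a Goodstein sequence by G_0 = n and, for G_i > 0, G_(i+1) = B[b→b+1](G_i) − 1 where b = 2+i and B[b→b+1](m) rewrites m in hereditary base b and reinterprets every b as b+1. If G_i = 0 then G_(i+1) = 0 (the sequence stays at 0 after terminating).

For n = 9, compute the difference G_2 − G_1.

942

G_0 = 9. HB_2(9) = 2^(2 + 1) + 1. Bump = 82. G_1 = 81.
G_1 = 81. HB_3(81) = 3^(3 + 1). Bump = 1024. G_2 = 1023.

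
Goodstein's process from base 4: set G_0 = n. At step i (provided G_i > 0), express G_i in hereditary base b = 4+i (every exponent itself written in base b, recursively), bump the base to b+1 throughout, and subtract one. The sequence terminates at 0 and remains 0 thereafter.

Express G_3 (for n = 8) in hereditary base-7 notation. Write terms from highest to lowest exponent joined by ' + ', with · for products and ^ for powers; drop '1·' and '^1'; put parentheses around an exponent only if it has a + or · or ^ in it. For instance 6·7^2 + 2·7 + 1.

step 0: 8 = 2·4; sub 5 for 4: 2·5; = 10; G_1 = 10−1 = 9
step 1: 9 = 5 + 4; sub 6 for 5: 6 + 4; = 10; G_2 = 10−1 = 9
step 2: 9 = 6 + 3; sub 7 for 6: 7 + 3; = 10; G_3 = 10−1 = 9
step 3: 9 = 7 + 2; sub 8 for 7: 8 + 2; = 10; G_4 = 10−1 = 9

7 + 2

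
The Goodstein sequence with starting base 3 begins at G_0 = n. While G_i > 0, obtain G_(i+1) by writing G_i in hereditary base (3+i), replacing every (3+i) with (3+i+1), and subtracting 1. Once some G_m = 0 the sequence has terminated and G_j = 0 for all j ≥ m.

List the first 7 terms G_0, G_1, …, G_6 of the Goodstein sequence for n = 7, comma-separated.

7, 8, 9, 9, 9, 9, 9

7 —HB3→ 2·3 + 1 —bump→ 2·4 + 1 = 9 —(−1)→ 8
8 —HB4→ 2·4 —bump→ 2·5 = 10 —(−1)→ 9
9 —HB5→ 5 + 4 —bump→ 6 + 4 = 10 —(−1)→ 9
9 —HB6→ 6 + 3 —bump→ 7 + 3 = 10 —(−1)→ 9
9 —HB7→ 7 + 2 —bump→ 8 + 2 = 10 —(−1)→ 9
9 —HB8→ 8 + 1 —bump→ 9 + 1 = 10 —(−1)→ 9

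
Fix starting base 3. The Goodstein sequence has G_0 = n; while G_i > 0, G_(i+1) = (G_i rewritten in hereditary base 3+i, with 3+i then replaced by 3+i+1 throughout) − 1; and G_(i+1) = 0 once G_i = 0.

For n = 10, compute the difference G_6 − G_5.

[0] 10 ≡ 3^2 + 1 (base 3). Lift 4: 17. −1: 16.
[1] 16 ≡ 4^2 (base 4). Lift 5: 25. −1: 24.
[2] 24 ≡ 4·5 + 4 (base 5). Lift 6: 28. −1: 27.
[3] 27 ≡ 4·6 + 3 (base 6). Lift 7: 31. −1: 30.
[4] 30 ≡ 4·7 + 2 (base 7). Lift 8: 34. −1: 33.
[5] 33 ≡ 4·8 + 1 (base 8). Lift 9: 37. −1: 36.

3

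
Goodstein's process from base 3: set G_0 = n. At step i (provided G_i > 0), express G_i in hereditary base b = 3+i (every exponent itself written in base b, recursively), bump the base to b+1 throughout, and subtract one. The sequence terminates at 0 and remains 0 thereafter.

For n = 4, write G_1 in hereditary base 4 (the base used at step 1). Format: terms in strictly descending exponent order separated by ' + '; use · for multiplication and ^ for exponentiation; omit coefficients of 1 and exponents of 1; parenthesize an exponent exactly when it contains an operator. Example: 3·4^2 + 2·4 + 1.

G_0=4  [base 3] 3 + 1  →[3↦4]→  4 + 1 = 5  −1 ⇒ G_1=4
G_1=4  [base 4] 4  →[4↦5]→  5 = 5  −1 ⇒ G_2=4

4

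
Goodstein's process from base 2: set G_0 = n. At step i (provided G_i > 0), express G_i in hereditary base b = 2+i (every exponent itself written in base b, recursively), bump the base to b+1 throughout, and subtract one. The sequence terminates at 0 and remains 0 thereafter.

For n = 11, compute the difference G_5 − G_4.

[0] 11 ≡ 2^(2 + 1) + 2 + 1 (base 2). Lift 3: 85. −1: 84.
[1] 84 ≡ 3^(3 + 1) + 3 (base 3). Lift 4: 1028. −1: 1027.
[2] 1027 ≡ 4^(4 + 1) + 3 (base 4). Lift 5: 15628. −1: 15627.
[3] 15627 ≡ 5^(5 + 1) + 2 (base 5). Lift 6: 279938. −1: 279937.
[4] 279937 ≡ 6^(6 + 1) + 1 (base 6). Lift 7: 5764802. −1: 5764801.

5484864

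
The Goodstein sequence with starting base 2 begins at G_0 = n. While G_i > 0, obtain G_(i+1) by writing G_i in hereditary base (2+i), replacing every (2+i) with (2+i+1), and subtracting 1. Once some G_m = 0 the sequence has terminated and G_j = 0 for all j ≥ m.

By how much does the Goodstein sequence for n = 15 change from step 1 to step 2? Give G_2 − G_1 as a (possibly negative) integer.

base 2: 15 = 2^(2 + 1) + 2^2 + 2 + 1; at 3: 3^(3 + 1) + 3^3 + 3 + 1 = 112; next = 111
base 3: 111 = 3^(3 + 1) + 3^3 + 3; at 4: 4^(4 + 1) + 4^4 + 4 = 1284; next = 1283

1172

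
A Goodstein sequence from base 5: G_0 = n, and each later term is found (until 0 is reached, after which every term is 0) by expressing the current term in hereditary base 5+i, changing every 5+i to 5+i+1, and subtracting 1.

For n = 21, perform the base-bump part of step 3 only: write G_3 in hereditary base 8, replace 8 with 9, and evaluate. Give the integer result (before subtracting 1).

32

21 —HB5→ 4·5 + 1 —bump→ 4·6 + 1 = 25 —(−1)→ 24
24 —HB6→ 4·6 —bump→ 4·7 = 28 —(−1)→ 27
27 —HB7→ 3·7 + 6 —bump→ 3·8 + 6 = 30 —(−1)→ 29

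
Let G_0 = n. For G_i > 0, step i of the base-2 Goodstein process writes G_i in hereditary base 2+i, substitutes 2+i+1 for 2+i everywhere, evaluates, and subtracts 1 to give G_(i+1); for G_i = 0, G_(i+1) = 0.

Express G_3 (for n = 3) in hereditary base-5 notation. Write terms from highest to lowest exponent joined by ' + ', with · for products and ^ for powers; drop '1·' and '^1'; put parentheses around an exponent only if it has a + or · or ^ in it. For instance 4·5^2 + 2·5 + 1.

2

base 2: 3 = 2 + 1; at 3: 3 + 1 = 4; next = 3
base 3: 3 = 3; at 4: 4 = 4; next = 3
base 4: 3 = 3; at 5: 3 = 3; next = 2
base 5: 2 = 2; at 6: 2 = 2; next = 1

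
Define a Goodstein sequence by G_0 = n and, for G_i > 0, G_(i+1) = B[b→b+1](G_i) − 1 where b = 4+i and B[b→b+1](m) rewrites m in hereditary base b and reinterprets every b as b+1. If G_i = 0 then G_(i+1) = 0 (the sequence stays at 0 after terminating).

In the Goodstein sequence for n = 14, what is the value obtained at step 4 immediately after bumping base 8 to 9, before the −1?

23

base 4: 14 = 3·4 + 2; at 5: 3·5 + 2 = 17; next = 16
base 5: 16 = 3·5 + 1; at 6: 3·6 + 1 = 19; next = 18
base 6: 18 = 3·6; at 7: 3·7 = 21; next = 20
base 7: 20 = 2·7 + 6; at 8: 2·8 + 6 = 22; next = 21
base 8: 21 = 2·8 + 5; at 9: 2·9 + 5 = 23; next = 22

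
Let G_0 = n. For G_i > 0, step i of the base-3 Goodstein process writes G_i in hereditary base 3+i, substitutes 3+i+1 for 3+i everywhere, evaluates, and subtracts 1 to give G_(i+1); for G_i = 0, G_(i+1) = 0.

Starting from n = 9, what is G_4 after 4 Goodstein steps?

G_0 = 9. HB_3(9) = 3^2. Bump = 16. G_1 = 15.
G_1 = 15. HB_4(15) = 3·4 + 3. Bump = 18. G_2 = 17.
G_2 = 17. HB_5(17) = 3·5 + 2. Bump = 20. G_3 = 19.
G_3 = 19. HB_6(19) = 3·6 + 1. Bump = 22. G_4 = 21.
G_4 = 21. HB_7(21) = 3·7. Bump = 24. G_5 = 23.

21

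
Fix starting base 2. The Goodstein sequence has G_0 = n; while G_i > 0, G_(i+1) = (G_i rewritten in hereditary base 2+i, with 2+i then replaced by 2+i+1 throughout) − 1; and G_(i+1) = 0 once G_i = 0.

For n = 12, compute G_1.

107

G_0 = 12. HB_2(12) = 2^(2 + 1) + 2^2. Bump = 108. G_1 = 107.
G_1 = 107. HB_3(107) = 3^(3 + 1) + 2·3^2 + 2·3 + 2. Bump = 1066. G_2 = 1065.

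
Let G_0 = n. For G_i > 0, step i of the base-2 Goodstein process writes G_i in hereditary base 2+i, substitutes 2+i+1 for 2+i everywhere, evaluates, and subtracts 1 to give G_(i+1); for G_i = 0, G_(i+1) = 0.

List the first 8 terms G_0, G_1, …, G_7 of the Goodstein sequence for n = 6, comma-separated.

base 2: 6 = 2^2 + 2; at 3: 3^3 + 3 = 30; next = 29
base 3: 29 = 3^3 + 2; at 4: 4^4 + 2 = 258; next = 257
base 4: 257 = 4^4 + 1; at 5: 5^5 + 1 = 3126; next = 3125
base 5: 3125 = 5^5; at 6: 6^6 = 46656; next = 46655
base 6: 46655 = 5·6^5 + 5·6^4 + 5·6^3 + 5·6^2 + 5·6 + 5; at 7: 5·7^5 + 5·7^4 + 5·7^3 + 5·7^2 + 5·7 + 5 = 98040; next = 98039
base 7: 98039 = 5·7^5 + 5·7^4 + 5·7^3 + 5·7^2 + 5·7 + 4; at 8: 5·8^5 + 5·8^4 + 5·8^3 + 5·8^2 + 5·8 + 4 = 187244; next = 187243
base 8: 187243 = 5·8^5 + 5·8^4 + 5·8^3 + 5·8^2 + 5·8 + 3; at 9: 5·9^5 + 5·9^4 + 5·9^3 + 5·9^2 + 5·9 + 3 = 332148; next = 332147

6, 29, 257, 3125, 46655, 98039, 187243, 332147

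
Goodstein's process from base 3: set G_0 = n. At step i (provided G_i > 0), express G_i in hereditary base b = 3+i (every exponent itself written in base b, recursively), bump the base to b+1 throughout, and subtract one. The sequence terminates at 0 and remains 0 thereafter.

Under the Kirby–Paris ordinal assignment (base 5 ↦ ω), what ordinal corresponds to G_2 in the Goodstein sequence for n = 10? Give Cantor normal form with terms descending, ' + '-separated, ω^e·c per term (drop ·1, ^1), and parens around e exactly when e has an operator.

i=0: 10 = 3^2 + 1 (b=3); 3→4: 4^2 + 1 = 17; 17−1 = 16
i=1: 16 = 4^2 (b=4); 4→5: 5^2 = 25; 25−1 = 24
i=2: 24 = 4·5 + 4 (b=5); 5→6: 4·6 + 4 = 28; 28−1 = 27

ω·4 + 4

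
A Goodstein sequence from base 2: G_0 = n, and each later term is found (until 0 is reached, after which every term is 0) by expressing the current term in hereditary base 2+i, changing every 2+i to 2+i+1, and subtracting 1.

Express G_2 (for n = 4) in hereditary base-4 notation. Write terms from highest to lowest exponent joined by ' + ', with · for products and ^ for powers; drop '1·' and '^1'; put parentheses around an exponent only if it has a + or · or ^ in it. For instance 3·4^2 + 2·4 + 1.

i=0: 4 = 2^2 (b=2); 2→3: 3^3 = 27; 27−1 = 26
i=1: 26 = 2·3^2 + 2·3 + 2 (b=3); 3→4: 2·4^2 + 2·4 + 2 = 42; 42−1 = 41
i=2: 41 = 2·4^2 + 2·4 + 1 (b=4); 4→5: 2·5^2 + 2·5 + 1 = 61; 61−1 = 60

2·4^2 + 2·4 + 1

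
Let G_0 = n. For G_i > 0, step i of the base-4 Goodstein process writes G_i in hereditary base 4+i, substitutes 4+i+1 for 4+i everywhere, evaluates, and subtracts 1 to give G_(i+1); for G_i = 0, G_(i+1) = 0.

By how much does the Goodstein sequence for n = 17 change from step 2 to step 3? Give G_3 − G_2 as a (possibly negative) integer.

4

[0] 17 ≡ 4^2 + 1 (base 4). Lift 5: 26. −1: 25.
[1] 25 ≡ 5^2 (base 5). Lift 6: 36. −1: 35.
[2] 35 ≡ 5·6 + 5 (base 6). Lift 7: 40. −1: 39.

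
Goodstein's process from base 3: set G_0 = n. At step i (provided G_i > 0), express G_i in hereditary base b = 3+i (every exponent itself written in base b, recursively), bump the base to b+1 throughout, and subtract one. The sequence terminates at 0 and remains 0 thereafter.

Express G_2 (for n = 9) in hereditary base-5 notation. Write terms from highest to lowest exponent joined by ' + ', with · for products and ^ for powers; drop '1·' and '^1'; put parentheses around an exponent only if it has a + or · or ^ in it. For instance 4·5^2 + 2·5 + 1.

3·5 + 2

i=0: 9 = 3^2 (b=3); 3→4: 4^2 = 16; 16−1 = 15
i=1: 15 = 3·4 + 3 (b=4); 4→5: 3·5 + 3 = 18; 18−1 = 17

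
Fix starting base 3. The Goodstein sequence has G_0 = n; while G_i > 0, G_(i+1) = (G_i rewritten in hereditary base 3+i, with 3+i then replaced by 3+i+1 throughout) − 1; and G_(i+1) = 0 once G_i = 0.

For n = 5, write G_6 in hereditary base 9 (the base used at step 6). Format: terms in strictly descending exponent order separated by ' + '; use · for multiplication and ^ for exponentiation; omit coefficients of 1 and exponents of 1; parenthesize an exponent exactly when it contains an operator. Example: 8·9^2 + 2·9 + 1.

i=0: 5 = 3 + 2 (b=3); 3→4: 4 + 2 = 6; 6−1 = 5
i=1: 5 = 4 + 1 (b=4); 4→5: 5 + 1 = 6; 6−1 = 5
i=2: 5 = 5 (b=5); 5→6: 6 = 6; 6−1 = 5
i=3: 5 = 5 (b=6); 6→7: 5 = 5; 5−1 = 4
i=4: 4 = 4 (b=7); 7→8: 4 = 4; 4−1 = 3
i=5: 3 = 3 (b=8); 8→9: 3 = 3; 3−1 = 2
i=6: 2 = 2 (b=9); 9→10: 2 = 2; 2−1 = 1

2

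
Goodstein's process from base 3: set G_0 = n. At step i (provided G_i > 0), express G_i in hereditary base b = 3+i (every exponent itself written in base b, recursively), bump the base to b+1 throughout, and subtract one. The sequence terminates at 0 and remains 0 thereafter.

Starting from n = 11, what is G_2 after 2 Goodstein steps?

i=0: 11 = 3^2 + 2 (b=3); 3→4: 4^2 + 2 = 18; 18−1 = 17
i=1: 17 = 4^2 + 1 (b=4); 4→5: 5^2 + 1 = 26; 26−1 = 25
i=2: 25 = 5^2 (b=5); 5→6: 6^2 = 36; 36−1 = 35

25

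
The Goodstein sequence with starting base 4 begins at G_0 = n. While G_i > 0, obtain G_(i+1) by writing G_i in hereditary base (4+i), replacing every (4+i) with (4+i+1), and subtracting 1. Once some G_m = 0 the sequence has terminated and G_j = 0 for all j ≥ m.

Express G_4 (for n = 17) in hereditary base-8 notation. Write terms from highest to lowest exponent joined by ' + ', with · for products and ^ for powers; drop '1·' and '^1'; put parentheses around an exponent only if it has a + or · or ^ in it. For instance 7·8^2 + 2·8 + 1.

(0) 17|_4 = 4^2 + 1 ↦ 5^2 + 1|_5 = 26 ⇒ 25
(1) 25|_5 = 5^2 ↦ 6^2|_6 = 36 ⇒ 35
(2) 35|_6 = 5·6 + 5 ↦ 5·7 + 5|_7 = 40 ⇒ 39
(3) 39|_7 = 5·7 + 4 ↦ 5·8 + 4|_8 = 44 ⇒ 43
(4) 43|_8 = 5·8 + 3 ↦ 5·9 + 3|_9 = 48 ⇒ 47

5·8 + 3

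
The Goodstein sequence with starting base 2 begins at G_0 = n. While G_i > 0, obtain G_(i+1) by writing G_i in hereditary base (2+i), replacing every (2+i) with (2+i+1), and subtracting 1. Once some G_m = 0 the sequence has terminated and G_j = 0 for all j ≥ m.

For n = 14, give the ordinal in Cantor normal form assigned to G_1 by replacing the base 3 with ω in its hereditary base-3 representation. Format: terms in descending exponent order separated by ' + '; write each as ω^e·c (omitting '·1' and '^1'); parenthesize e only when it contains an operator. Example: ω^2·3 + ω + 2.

ω^(ω + 1) + ω^ω + 2

G_0=14  [base 2] 2^(2 + 1) + 2^2 + 2  →[2↦3]→  3^(3 + 1) + 3^3 + 3 = 111  −1 ⇒ G_1=110
G_1=110  [base 3] 3^(3 + 1) + 3^3 + 2  →[3↦4]→  4^(4 + 1) + 4^4 + 2 = 1282  −1 ⇒ G_2=1281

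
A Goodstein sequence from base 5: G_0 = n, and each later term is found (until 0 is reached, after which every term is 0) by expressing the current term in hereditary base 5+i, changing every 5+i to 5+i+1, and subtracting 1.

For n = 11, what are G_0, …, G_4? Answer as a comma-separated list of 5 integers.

(0) 11|_5 = 2·5 + 1 ↦ 2·6 + 1|_6 = 13 ⇒ 12
(1) 12|_6 = 2·6 ↦ 2·7|_7 = 14 ⇒ 13
(2) 13|_7 = 7 + 6 ↦ 8 + 6|_8 = 14 ⇒ 13
(3) 13|_8 = 8 + 5 ↦ 9 + 5|_9 = 14 ⇒ 13

11, 12, 13, 13, 13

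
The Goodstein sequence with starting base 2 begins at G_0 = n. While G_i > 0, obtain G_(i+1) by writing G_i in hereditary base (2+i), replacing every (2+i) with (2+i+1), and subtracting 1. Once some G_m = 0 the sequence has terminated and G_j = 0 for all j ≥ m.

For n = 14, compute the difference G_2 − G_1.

1171

14 —HB2→ 2^(2 + 1) + 2^2 + 2 —bump→ 3^(3 + 1) + 3^3 + 3 = 111 —(−1)→ 110
110 —HB3→ 3^(3 + 1) + 3^3 + 2 —bump→ 4^(4 + 1) + 4^4 + 2 = 1282 —(−1)→ 1281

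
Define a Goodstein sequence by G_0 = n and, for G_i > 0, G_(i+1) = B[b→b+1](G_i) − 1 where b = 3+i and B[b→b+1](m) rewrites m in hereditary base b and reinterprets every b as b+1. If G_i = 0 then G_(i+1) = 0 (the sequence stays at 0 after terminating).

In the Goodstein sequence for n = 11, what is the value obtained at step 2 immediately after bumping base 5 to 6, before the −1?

36

step 0: 11 = 3^2 + 2; sub 4 for 3: 4^2 + 2; = 18; G_1 = 18−1 = 17
step 1: 17 = 4^2 + 1; sub 5 for 4: 5^2 + 1; = 26; G_2 = 26−1 = 25
step 2: 25 = 5^2; sub 6 for 5: 6^2; = 36; G_3 = 36−1 = 35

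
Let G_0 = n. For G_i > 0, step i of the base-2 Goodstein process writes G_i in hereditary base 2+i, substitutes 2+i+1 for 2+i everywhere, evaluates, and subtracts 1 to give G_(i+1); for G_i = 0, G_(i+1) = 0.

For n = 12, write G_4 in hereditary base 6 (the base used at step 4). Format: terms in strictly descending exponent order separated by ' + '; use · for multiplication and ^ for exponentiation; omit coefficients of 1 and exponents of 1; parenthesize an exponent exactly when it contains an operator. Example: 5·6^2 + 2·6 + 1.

6^(6 + 1) + 2·6^2 + 6 + 5

[0] 12 ≡ 2^(2 + 1) + 2^2 (base 2). Lift 3: 108. −1: 107.
[1] 107 ≡ 3^(3 + 1) + 2·3^2 + 2·3 + 2 (base 3). Lift 4: 1066. −1: 1065.
[2] 1065 ≡ 4^(4 + 1) + 2·4^2 + 2·4 + 1 (base 4). Lift 5: 15686. −1: 15685.
[3] 15685 ≡ 5^(5 + 1) + 2·5^2 + 2·5 (base 5). Lift 6: 280020. −1: 280019.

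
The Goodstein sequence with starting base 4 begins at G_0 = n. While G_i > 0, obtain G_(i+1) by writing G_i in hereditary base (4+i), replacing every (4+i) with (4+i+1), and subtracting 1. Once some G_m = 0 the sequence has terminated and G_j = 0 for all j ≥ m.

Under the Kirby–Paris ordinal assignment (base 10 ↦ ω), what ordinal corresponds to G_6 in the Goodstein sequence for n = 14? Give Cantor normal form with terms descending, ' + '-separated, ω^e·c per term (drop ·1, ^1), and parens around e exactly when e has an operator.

step 0: 14 = 3·4 + 2; sub 5 for 4: 3·5 + 2; = 17; G_1 = 17−1 = 16
step 1: 16 = 3·5 + 1; sub 6 for 5: 3·6 + 1; = 19; G_2 = 19−1 = 18
step 2: 18 = 3·6; sub 7 for 6: 3·7; = 21; G_3 = 21−1 = 20
step 3: 20 = 2·7 + 6; sub 8 for 7: 2·8 + 6; = 22; G_4 = 22−1 = 21
step 4: 21 = 2·8 + 5; sub 9 for 8: 2·9 + 5; = 23; G_5 = 23−1 = 22
step 5: 22 = 2·9 + 4; sub 10 for 9: 2·10 + 4; = 24; G_6 = 24−1 = 23
step 6: 23 = 2·10 + 3; sub 11 for 10: 2·11 + 3; = 25; G_7 = 25−1 = 24

ω·2 + 3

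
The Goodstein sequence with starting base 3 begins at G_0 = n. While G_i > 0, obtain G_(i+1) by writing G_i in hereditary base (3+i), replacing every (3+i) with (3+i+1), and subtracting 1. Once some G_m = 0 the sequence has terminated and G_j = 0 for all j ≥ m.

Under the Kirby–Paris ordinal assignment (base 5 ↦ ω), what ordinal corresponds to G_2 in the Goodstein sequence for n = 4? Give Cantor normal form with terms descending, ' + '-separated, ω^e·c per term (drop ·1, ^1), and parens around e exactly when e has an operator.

4

4 —HB3→ 3 + 1 —bump→ 4 + 1 = 5 —(−1)→ 4
4 —HB4→ 4 —bump→ 5 = 5 —(−1)→ 4
4 —HB5→ 4 —bump→ 4 = 4 —(−1)→ 3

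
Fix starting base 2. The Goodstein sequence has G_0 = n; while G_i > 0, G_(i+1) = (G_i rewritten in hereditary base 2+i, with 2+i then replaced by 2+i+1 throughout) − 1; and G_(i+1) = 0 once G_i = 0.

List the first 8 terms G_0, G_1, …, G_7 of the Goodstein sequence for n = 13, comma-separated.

13 —HB2→ 2^(2 + 1) + 2^2 + 1 —bump→ 3^(3 + 1) + 3^3 + 1 = 109 —(−1)→ 108
108 —HB3→ 3^(3 + 1) + 3^3 —bump→ 4^(4 + 1) + 4^4 = 1280 —(−1)→ 1279
1279 —HB4→ 4^(4 + 1) + 3·4^3 + 3·4^2 + 3·4 + 3 —bump→ 5^(5 + 1) + 3·5^3 + 3·5^2 + 3·5 + 3 = 16093 —(−1)→ 16092
16092 —HB5→ 5^(5 + 1) + 3·5^3 + 3·5^2 + 3·5 + 2 —bump→ 6^(6 + 1) + 3·6^3 + 3·6^2 + 3·6 + 2 = 280712 —(−1)→ 280711
280711 —HB6→ 6^(6 + 1) + 3·6^3 + 3·6^2 + 3·6 + 1 —bump→ 7^(7 + 1) + 3·7^3 + 3·7^2 + 3·7 + 1 = 5765999 —(−1)→ 5765998
5765998 —HB7→ 7^(7 + 1) + 3·7^3 + 3·7^2 + 3·7 —bump→ 8^(8 + 1) + 3·8^3 + 3·8^2 + 3·8 = 134219480 —(−1)→ 134219479
134219479 —HB8→ 8^(8 + 1) + 3·8^3 + 3·8^2 + 2·8 + 7 —bump→ 9^(9 + 1) + 3·9^3 + 3·9^2 + 2·9 + 7 = 3486786856 —(−1)→ 3486786855

13, 108, 1279, 16092, 280711, 5765998, 134219479, 3486786855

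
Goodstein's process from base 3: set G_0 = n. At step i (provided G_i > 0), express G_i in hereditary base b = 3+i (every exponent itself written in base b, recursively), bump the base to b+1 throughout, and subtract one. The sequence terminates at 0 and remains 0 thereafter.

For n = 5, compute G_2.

5

G_0=5  [base 3] 3 + 2  →[3↦4]→  4 + 2 = 6  −1 ⇒ G_1=5
G_1=5  [base 4] 4 + 1  →[4↦5]→  5 + 1 = 6  −1 ⇒ G_2=5
G_2=5  [base 5] 5  →[5↦6]→  6 = 6  −1 ⇒ G_3=5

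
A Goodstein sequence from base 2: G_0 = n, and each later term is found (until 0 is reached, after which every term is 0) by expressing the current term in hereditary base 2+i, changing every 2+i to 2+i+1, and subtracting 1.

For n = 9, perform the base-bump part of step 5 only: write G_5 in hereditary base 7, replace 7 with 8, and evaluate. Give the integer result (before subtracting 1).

50333400

G_0 = 9. HB_2(9) = 2^(2 + 1) + 1. Bump = 82. G_1 = 81.
G_1 = 81. HB_3(81) = 3^(3 + 1). Bump = 1024. G_2 = 1023.
G_2 = 1023. HB_4(1023) = 3·4^4 + 3·4^3 + 3·4^2 + 3·4 + 3. Bump = 9843. G_3 = 9842.
G_3 = 9842. HB_5(9842) = 3·5^5 + 3·5^3 + 3·5^2 + 3·5 + 2. Bump = 140744. G_4 = 140743.
G_4 = 140743. HB_6(140743) = 3·6^6 + 3·6^3 + 3·6^2 + 3·6 + 1. Bump = 2471827. G_5 = 2471826.
G_5 = 2471826. HB_7(2471826) = 3·7^7 + 3·7^3 + 3·7^2 + 3·7. Bump = 50333400. G_6 = 50333399.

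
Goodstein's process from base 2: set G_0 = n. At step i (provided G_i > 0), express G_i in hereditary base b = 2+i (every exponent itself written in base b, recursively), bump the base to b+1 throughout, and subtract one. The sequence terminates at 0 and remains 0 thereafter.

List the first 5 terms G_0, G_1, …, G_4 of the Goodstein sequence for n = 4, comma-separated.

4, 26, 41, 60, 83

[0] 4 ≡ 2^2 (base 2). Lift 3: 27. −1: 26.
[1] 26 ≡ 2·3^2 + 2·3 + 2 (base 3). Lift 4: 42. −1: 41.
[2] 41 ≡ 2·4^2 + 2·4 + 1 (base 4). Lift 5: 61. −1: 60.
[3] 60 ≡ 2·5^2 + 2·5 (base 5). Lift 6: 84. −1: 83.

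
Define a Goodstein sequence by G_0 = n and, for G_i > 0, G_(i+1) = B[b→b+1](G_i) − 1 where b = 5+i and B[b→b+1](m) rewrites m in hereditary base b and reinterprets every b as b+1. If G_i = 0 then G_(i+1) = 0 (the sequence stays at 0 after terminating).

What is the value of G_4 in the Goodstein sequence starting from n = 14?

G_0 = 14. HB_5(14) = 2·5 + 4. Bump = 16. G_1 = 15.
G_1 = 15. HB_6(15) = 2·6 + 3. Bump = 17. G_2 = 16.
G_2 = 16. HB_7(16) = 2·7 + 2. Bump = 18. G_3 = 17.
G_3 = 17. HB_8(17) = 2·8 + 1. Bump = 19. G_4 = 18.
G_4 = 18. HB_9(18) = 2·9. Bump = 20. G_5 = 19.

18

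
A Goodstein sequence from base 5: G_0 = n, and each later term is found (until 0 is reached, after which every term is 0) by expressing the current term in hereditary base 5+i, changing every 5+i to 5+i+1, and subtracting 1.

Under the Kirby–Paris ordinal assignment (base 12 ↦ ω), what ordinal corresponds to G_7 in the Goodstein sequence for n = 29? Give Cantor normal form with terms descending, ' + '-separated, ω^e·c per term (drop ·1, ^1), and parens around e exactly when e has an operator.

ω·9 + 7

base 5: 29 = 5^2 + 4; at 6: 6^2 + 4 = 40; next = 39
base 6: 39 = 6^2 + 3; at 7: 7^2 + 3 = 52; next = 51
base 7: 51 = 7^2 + 2; at 8: 8^2 + 2 = 66; next = 65
base 8: 65 = 8^2 + 1; at 9: 9^2 + 1 = 82; next = 81
base 9: 81 = 9^2; at 10: 10^2 = 100; next = 99
base 10: 99 = 9·10 + 9; at 11: 9·11 + 9 = 108; next = 107
base 11: 107 = 9·11 + 8; at 12: 9·12 + 8 = 116; next = 115
base 12: 115 = 9·12 + 7; at 13: 9·13 + 7 = 124; next = 123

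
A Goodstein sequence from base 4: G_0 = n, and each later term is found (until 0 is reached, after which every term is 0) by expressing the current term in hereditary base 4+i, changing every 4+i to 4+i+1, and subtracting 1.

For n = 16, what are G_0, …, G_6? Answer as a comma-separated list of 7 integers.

16, 24, 27, 30, 33, 36, 39

(0) 16|_4 = 4^2 ↦ 5^2|_5 = 25 ⇒ 24
(1) 24|_5 = 4·5 + 4 ↦ 4·6 + 4|_6 = 28 ⇒ 27
(2) 27|_6 = 4·6 + 3 ↦ 4·7 + 3|_7 = 31 ⇒ 30
(3) 30|_7 = 4·7 + 2 ↦ 4·8 + 2|_8 = 34 ⇒ 33
(4) 33|_8 = 4·8 + 1 ↦ 4·9 + 1|_9 = 37 ⇒ 36
(5) 36|_9 = 4·9 ↦ 4·10|_10 = 40 ⇒ 39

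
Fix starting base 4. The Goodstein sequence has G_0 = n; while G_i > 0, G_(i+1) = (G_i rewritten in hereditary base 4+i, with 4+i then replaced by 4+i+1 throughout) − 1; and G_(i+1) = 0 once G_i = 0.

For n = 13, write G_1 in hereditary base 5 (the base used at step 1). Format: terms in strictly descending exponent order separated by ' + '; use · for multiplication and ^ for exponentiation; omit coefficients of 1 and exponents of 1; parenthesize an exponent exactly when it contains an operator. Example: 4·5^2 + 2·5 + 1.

3·5

[0] 13 ≡ 3·4 + 1 (base 4). Lift 5: 16. −1: 15.
[1] 15 ≡ 3·5 (base 5). Lift 6: 18. −1: 17.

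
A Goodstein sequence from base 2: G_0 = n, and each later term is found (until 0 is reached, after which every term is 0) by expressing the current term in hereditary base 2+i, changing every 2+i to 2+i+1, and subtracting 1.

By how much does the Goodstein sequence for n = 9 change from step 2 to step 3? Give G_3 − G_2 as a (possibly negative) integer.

8819

G_0=9  [base 2] 2^(2 + 1) + 1  →[2↦3]→  3^(3 + 1) + 1 = 82  −1 ⇒ G_1=81
G_1=81  [base 3] 3^(3 + 1)  →[3↦4]→  4^(4 + 1) = 1024  −1 ⇒ G_2=1023
G_2=1023  [base 4] 3·4^4 + 3·4^3 + 3·4^2 + 3·4 + 3  →[4↦5]→  3·5^5 + 3·5^3 + 3·5^2 + 3·5 + 3 = 9843  −1 ⇒ G_3=9842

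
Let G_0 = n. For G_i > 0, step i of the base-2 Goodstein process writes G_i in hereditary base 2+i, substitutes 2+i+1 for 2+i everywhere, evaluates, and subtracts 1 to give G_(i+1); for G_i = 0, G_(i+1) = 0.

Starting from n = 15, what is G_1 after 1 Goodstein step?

111

15 —HB2→ 2^(2 + 1) + 2^2 + 2 + 1 —bump→ 3^(3 + 1) + 3^3 + 3 + 1 = 112 —(−1)→ 111
111 —HB3→ 3^(3 + 1) + 3^3 + 3 —bump→ 4^(4 + 1) + 4^4 + 4 = 1284 —(−1)→ 1283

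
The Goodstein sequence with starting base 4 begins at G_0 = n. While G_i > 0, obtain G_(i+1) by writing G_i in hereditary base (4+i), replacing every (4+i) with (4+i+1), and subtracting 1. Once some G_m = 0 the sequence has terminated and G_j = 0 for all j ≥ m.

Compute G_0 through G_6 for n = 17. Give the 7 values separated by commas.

17, 25, 35, 39, 43, 47, 51

G_0 = 17. HB_4(17) = 4^2 + 1. Bump = 26. G_1 = 25.
G_1 = 25. HB_5(25) = 5^2. Bump = 36. G_2 = 35.
G_2 = 35. HB_6(35) = 5·6 + 5. Bump = 40. G_3 = 39.
G_3 = 39. HB_7(39) = 5·7 + 4. Bump = 44. G_4 = 43.
G_4 = 43. HB_8(43) = 5·8 + 3. Bump = 48. G_5 = 47.
G_5 = 47. HB_9(47) = 5·9 + 2. Bump = 52. G_6 = 51.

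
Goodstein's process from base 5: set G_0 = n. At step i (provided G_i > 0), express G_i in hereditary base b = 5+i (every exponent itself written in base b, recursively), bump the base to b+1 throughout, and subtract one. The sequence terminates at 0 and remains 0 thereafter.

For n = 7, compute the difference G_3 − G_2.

0

i=0: 7 = 5 + 2 (b=5); 5→6: 6 + 2 = 8; 8−1 = 7
i=1: 7 = 6 + 1 (b=6); 6→7: 7 + 1 = 8; 8−1 = 7
i=2: 7 = 7 (b=7); 7→8: 8 = 8; 8−1 = 7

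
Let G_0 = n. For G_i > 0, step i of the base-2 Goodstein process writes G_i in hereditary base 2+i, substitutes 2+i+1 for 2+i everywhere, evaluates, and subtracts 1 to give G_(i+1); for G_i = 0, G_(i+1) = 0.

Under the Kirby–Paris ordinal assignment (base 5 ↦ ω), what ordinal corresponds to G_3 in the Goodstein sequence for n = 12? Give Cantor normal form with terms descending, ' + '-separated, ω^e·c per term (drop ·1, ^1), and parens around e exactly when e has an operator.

ω^(ω + 1) + ω^2·2 + ω·2

i=0: 12 = 2^(2 + 1) + 2^2 (b=2); 2→3: 3^(3 + 1) + 3^3 = 108; 108−1 = 107
i=1: 107 = 3^(3 + 1) + 2·3^2 + 2·3 + 2 (b=3); 3→4: 4^(4 + 1) + 2·4^2 + 2·4 + 2 = 1066; 1066−1 = 1065
i=2: 1065 = 4^(4 + 1) + 2·4^2 + 2·4 + 1 (b=4); 4→5: 5^(5 + 1) + 2·5^2 + 2·5 + 1 = 15686; 15686−1 = 15685
i=3: 15685 = 5^(5 + 1) + 2·5^2 + 2·5 (b=5); 5→6: 6^(6 + 1) + 2·6^2 + 2·6 = 280020; 280020−1 = 280019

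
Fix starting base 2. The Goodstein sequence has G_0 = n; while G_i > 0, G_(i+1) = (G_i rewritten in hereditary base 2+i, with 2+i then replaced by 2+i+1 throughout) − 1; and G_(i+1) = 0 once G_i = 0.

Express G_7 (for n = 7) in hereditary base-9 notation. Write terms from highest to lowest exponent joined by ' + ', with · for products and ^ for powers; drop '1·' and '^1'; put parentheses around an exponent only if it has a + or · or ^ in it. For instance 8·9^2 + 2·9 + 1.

step 0: 7 = 2^2 + 2 + 1; sub 3 for 2: 3^3 + 3 + 1; = 31; G_1 = 31−1 = 30
step 1: 30 = 3^3 + 3; sub 4 for 3: 4^4 + 4; = 260; G_2 = 260−1 = 259
step 2: 259 = 4^4 + 3; sub 5 for 4: 5^5 + 3; = 3128; G_3 = 3128−1 = 3127
step 3: 3127 = 5^5 + 2; sub 6 for 5: 6^6 + 2; = 46658; G_4 = 46658−1 = 46657
step 4: 46657 = 6^6 + 1; sub 7 for 6: 7^7 + 1; = 823544; G_5 = 823544−1 = 823543
step 5: 823543 = 7^7; sub 8 for 7: 8^8; = 16777216; G_6 = 16777216−1 = 16777215
step 6: 16777215 = 7·8^7 + 7·8^6 + 7·8^5 + 7·8^4 + 7·8^3 + 7·8^2 + 7·8 + 7; sub 9 for 8: 7·9^7 + 7·9^6 + 7·9^5 + 7·9^4 + 7·9^3 + 7·9^2 + 7·9 + 7; = 37665880; G_7 = 37665880−1 = 37665879
step 7: 37665879 = 7·9^7 + 7·9^6 + 7·9^5 + 7·9^4 + 7·9^3 + 7·9^2 + 7·9 + 6; sub 10 for 9: 7·10^7 + 7·10^6 + 7·10^5 + 7·10^4 + 7·10^3 + 7·10^2 + 7·10 + 6; = 77777776; G_8 = 77777776−1 = 77777775

7·9^7 + 7·9^6 + 7·9^5 + 7·9^4 + 7·9^3 + 7·9^2 + 7·9 + 6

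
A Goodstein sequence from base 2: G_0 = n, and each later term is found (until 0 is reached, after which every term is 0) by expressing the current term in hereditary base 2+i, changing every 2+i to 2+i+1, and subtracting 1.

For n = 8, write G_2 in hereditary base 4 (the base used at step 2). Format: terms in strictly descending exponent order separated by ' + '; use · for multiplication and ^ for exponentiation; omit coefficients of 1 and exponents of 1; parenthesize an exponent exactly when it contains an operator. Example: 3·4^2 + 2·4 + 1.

base 2: 8 = 2^(2 + 1); at 3: 3^(3 + 1) = 81; next = 80
base 3: 80 = 2·3^3 + 2·3^2 + 2·3 + 2; at 4: 2·4^4 + 2·4^2 + 2·4 + 2 = 554; next = 553
base 4: 553 = 2·4^4 + 2·4^2 + 2·4 + 1; at 5: 2·5^5 + 2·5^2 + 2·5 + 1 = 6311; next = 6310

2·4^4 + 2·4^2 + 2·4 + 1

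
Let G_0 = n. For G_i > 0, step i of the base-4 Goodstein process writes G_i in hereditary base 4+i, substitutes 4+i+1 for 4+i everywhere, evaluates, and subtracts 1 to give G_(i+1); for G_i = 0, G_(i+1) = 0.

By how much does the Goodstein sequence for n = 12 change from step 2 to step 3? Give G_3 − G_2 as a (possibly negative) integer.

1

[0] 12 ≡ 3·4 (base 4). Lift 5: 15. −1: 14.
[1] 14 ≡ 2·5 + 4 (base 5). Lift 6: 16. −1: 15.
[2] 15 ≡ 2·6 + 3 (base 6). Lift 7: 17. −1: 16.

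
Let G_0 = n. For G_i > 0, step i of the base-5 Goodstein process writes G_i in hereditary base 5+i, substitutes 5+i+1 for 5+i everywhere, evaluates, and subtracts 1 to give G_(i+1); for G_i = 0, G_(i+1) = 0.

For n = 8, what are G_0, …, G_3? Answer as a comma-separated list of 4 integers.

8, 8, 8, 8

8 —HB5→ 5 + 3 —bump→ 6 + 3 = 9 —(−1)→ 8
8 —HB6→ 6 + 2 —bump→ 7 + 2 = 9 —(−1)→ 8
8 —HB7→ 7 + 1 —bump→ 8 + 1 = 9 —(−1)→ 8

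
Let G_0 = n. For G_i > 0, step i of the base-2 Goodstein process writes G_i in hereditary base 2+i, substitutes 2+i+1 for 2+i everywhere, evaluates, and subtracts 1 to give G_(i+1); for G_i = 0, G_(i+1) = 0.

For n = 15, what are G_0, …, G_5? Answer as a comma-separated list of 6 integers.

G_0=15  [base 2] 2^(2 + 1) + 2^2 + 2 + 1  →[2↦3]→  3^(3 + 1) + 3^3 + 3 + 1 = 112  −1 ⇒ G_1=111
G_1=111  [base 3] 3^(3 + 1) + 3^3 + 3  →[3↦4]→  4^(4 + 1) + 4^4 + 4 = 1284  −1 ⇒ G_2=1283
G_2=1283  [base 4] 4^(4 + 1) + 4^4 + 3  →[4↦5]→  5^(5 + 1) + 5^5 + 3 = 18753  −1 ⇒ G_3=18752
G_3=18752  [base 5] 5^(5 + 1) + 5^5 + 2  →[5↦6]→  6^(6 + 1) + 6^6 + 2 = 326594  −1 ⇒ G_4=326593
G_4=326593  [base 6] 6^(6 + 1) + 6^6 + 1  →[6↦7]→  7^(7 + 1) + 7^7 + 1 = 6588345  −1 ⇒ G_5=6588344

15, 111, 1283, 18752, 326593, 6588344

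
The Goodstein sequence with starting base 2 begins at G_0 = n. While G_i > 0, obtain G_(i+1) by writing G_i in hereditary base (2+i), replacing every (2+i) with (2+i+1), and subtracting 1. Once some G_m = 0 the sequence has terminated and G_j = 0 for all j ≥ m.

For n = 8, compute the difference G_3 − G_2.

[0] 8 ≡ 2^(2 + 1) (base 2). Lift 3: 81. −1: 80.
[1] 80 ≡ 2·3^3 + 2·3^2 + 2·3 + 2 (base 3). Lift 4: 554. −1: 553.
[2] 553 ≡ 2·4^4 + 2·4^2 + 2·4 + 1 (base 4). Lift 5: 6311. −1: 6310.

5757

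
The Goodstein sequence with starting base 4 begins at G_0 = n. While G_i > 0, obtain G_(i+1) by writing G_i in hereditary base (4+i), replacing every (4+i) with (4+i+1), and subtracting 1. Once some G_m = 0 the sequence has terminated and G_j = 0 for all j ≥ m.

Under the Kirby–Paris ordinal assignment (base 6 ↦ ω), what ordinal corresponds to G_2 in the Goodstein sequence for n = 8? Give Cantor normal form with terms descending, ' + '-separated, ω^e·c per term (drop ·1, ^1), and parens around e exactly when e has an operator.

step 0: 8 = 2·4; sub 5 for 4: 2·5; = 10; G_1 = 10−1 = 9
step 1: 9 = 5 + 4; sub 6 for 5: 6 + 4; = 10; G_2 = 10−1 = 9

ω + 3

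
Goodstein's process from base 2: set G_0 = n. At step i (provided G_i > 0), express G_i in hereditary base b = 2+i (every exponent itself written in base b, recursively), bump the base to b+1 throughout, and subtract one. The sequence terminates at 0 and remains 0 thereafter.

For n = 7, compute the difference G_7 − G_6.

G_0=7  [base 2] 2^2 + 2 + 1  →[2↦3]→  3^3 + 3 + 1 = 31  −1 ⇒ G_1=30
G_1=30  [base 3] 3^3 + 3  →[3↦4]→  4^4 + 4 = 260  −1 ⇒ G_2=259
G_2=259  [base 4] 4^4 + 3  →[4↦5]→  5^5 + 3 = 3128  −1 ⇒ G_3=3127
G_3=3127  [base 5] 5^5 + 2  →[5↦6]→  6^6 + 2 = 46658  −1 ⇒ G_4=46657
G_4=46657  [base 6] 6^6 + 1  →[6↦7]→  7^7 + 1 = 823544  −1 ⇒ G_5=823543
G_5=823543  [base 7] 7^7  →[7↦8]→  8^8 = 16777216  −1 ⇒ G_6=16777215
G_6=16777215  [base 8] 7·8^7 + 7·8^6 + 7·8^5 + 7·8^4 + 7·8^3 + 7·8^2 + 7·8 + 7  →[8↦9]→  7·9^7 + 7·9^6 + 7·9^5 + 7·9^4 + 7·9^3 + 7·9^2 + 7·9 + 7 = 37665880  −1 ⇒ G_7=37665879

20888664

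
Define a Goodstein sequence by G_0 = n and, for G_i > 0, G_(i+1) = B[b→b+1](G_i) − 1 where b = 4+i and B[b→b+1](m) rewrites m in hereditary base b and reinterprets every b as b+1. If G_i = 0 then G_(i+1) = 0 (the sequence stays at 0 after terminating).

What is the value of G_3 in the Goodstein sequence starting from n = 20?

51

(0) 20|_4 = 4^2 + 4 ↦ 5^2 + 5|_5 = 30 ⇒ 29
(1) 29|_5 = 5^2 + 4 ↦ 6^2 + 4|_6 = 40 ⇒ 39
(2) 39|_6 = 6^2 + 3 ↦ 7^2 + 3|_7 = 52 ⇒ 51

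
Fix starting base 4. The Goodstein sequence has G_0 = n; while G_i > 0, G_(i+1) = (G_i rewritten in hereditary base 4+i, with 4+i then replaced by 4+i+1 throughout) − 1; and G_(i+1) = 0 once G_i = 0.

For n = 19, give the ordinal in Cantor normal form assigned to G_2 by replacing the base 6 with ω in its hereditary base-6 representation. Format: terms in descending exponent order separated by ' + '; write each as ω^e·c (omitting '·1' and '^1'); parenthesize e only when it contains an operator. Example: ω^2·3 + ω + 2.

i=0: 19 = 4^2 + 3 (b=4); 4→5: 5^2 + 3 = 28; 28−1 = 27
i=1: 27 = 5^2 + 2 (b=5); 5→6: 6^2 + 2 = 38; 38−1 = 37
i=2: 37 = 6^2 + 1 (b=6); 6→7: 7^2 + 1 = 50; 50−1 = 49

ω^2 + 1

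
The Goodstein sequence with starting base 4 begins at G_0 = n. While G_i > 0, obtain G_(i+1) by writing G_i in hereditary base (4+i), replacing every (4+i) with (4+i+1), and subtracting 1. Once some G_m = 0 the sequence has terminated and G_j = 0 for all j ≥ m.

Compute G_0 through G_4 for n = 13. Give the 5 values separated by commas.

13, 15, 17, 18, 19

(0) 13|_4 = 3·4 + 1 ↦ 3·5 + 1|_5 = 16 ⇒ 15
(1) 15|_5 = 3·5 ↦ 3·6|_6 = 18 ⇒ 17
(2) 17|_6 = 2·6 + 5 ↦ 2·7 + 5|_7 = 19 ⇒ 18
(3) 18|_7 = 2·7 + 4 ↦ 2·8 + 4|_8 = 20 ⇒ 19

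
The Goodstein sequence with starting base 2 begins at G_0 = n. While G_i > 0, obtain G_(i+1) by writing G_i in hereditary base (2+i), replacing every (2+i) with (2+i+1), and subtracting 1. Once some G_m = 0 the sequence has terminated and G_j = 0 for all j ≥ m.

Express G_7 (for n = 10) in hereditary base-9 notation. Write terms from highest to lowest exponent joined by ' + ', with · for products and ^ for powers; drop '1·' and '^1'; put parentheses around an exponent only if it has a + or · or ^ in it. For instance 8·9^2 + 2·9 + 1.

base 2: 10 = 2^(2 + 1) + 2; at 3: 3^(3 + 1) + 3 = 84; next = 83
base 3: 83 = 3^(3 + 1) + 2; at 4: 4^(4 + 1) + 2 = 1026; next = 1025
base 4: 1025 = 4^(4 + 1) + 1; at 5: 5^(5 + 1) + 1 = 15626; next = 15625
base 5: 15625 = 5^(5 + 1); at 6: 6^(6 + 1) = 279936; next = 279935
base 6: 279935 = 5·6^6 + 5·6^5 + 5·6^4 + 5·6^3 + 5·6^2 + 5·6 + 5; at 7: 5·7^7 + 5·7^5 + 5·7^4 + 5·7^3 + 5·7^2 + 5·7 + 5 = 4215755; next = 4215754
base 7: 4215754 = 5·7^7 + 5·7^5 + 5·7^4 + 5·7^3 + 5·7^2 + 5·7 + 4; at 8: 5·8^8 + 5·8^5 + 5·8^4 + 5·8^3 + 5·8^2 + 5·8 + 4 = 84073324; next = 84073323
base 8: 84073323 = 5·8^8 + 5·8^5 + 5·8^4 + 5·8^3 + 5·8^2 + 5·8 + 3; at 9: 5·9^9 + 5·9^5 + 5·9^4 + 5·9^3 + 5·9^2 + 5·9 + 3 = 1937434593; next = 1937434592
base 9: 1937434592 = 5·9^9 + 5·9^5 + 5·9^4 + 5·9^3 + 5·9^2 + 5·9 + 2; at 10: 5·10^10 + 5·10^5 + 5·10^4 + 5·10^3 + 5·10^2 + 5·10 + 2 = 50000555552; next = 50000555551

5·9^9 + 5·9^5 + 5·9^4 + 5·9^3 + 5·9^2 + 5·9 + 2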